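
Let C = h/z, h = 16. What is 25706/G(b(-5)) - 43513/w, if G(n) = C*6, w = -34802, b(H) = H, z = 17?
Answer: 3803180213/835248 ≈ 4553.4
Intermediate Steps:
C = 16/17 ≈ 0.94118
G(n) = 96/17 (G(n) = (16/17)*6 = 96/17)
25706/G(b(-5)) - 43513/w = 25706/(96/17) - 43513/(-34802) = 25706*(17/96) - 43513*(-1/34802) = 218501/48 + 43513/34802 = 3803180213/835248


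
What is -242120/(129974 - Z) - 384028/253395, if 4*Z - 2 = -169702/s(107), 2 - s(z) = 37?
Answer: -3877998543116/1141961816565 ≈ -3.3959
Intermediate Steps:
s(z) = -35 (s(z) = 2 - 1*37 = 2 - 37 = -35)
Z = 42443/35 (Z = ½ + (-169702/(-35))/4 = ½ + (-169702*(-1/35))/4 = ½ + (¼)*(169702/35) = ½ + 84851/70 = 42443/35 ≈ 1212.7)
-242120/(129974 - Z) - 384028/253395 = -242120/(129974 - 1*42443/35) - 384028/253395 = -242120/(129974 - 42443/35) - 384028*1/253395 = -242120/4506647/35 - 384028/253395 = -242120*35/4506647 - 384028/253395 = -8474200/4506647 - 384028/253395 = -3877998543116/1141961816565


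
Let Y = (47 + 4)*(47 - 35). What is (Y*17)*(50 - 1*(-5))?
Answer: 572220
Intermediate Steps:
Y = 612 (Y = 51*12 = 612)
(Y*17)*(50 - 1*(-5)) = (612*17)*(50 - 1*(-5)) = 10404*(50 + 5) = 10404*55 = 572220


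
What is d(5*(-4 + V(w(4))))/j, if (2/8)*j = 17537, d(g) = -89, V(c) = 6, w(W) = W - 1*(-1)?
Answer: -89/70148 ≈ -0.0012687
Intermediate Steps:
w(W) = 1 + W (w(W) = W + 1 = 1 + W)
j = 70148 (j = 4*17537 = 70148)
d(5*(-4 + V(w(4))))/j = -89/70148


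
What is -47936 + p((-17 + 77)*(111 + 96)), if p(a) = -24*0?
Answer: -47936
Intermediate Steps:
p(a) = 0 (p(a) = -6*0 = 0)
-47936 + p((-17 + 77)*(111 + 96)) = -47936 + 0 = -47936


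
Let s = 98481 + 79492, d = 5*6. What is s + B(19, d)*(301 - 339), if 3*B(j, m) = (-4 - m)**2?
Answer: 489991/3 ≈ 1.6333e+5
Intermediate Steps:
d = 30
B(j, m) = (-4 - m)**2/3
s = 177973
s + B(19, d)*(301 - 339) = 177973 + ((4 + 30)**2/3)*(301 - 339) = 177973 + ((1/3)*34**2)*(-38) = 177973 + ((1/3)*1156)*(-38) = 177973 + (1156/3)*(-38) = 177973 - 43928/3 = 489991/3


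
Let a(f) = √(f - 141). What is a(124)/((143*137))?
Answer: I*√17/19591 ≈ 0.00021046*I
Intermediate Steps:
a(f) = √(-141 + f)
a(124)/((143*137)) = √(-141 + 124)/((143*137)) = √(-17)/19591 = (I*√17)*(1/19591) = I*√17/19591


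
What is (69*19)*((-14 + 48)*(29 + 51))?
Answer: 3565920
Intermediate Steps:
(69*19)*((-14 + 48)*(29 + 51)) = 1311*(34*80) = 1311*2720 = 3565920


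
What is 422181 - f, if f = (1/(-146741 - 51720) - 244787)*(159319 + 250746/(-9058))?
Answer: 35047952616262685713/898829869 ≈ 3.8993e+10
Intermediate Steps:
f = -35047573147369761424/898829869 (f = (1/(-198461) - 244787)*(159319 + 250746*(-1/9058)) = (-1/198461 - 244787)*(159319 - 125373/4529) = -48580672808/198461*721430378/4529 = -35047573147369761424/898829869 ≈ -3.8992e+10)
422181 - f = 422181 - 1*(-35047573147369761424/898829869) = 422181 + 35047573147369761424/898829869 = 35047952616262685713/898829869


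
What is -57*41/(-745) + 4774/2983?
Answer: 10527901/2222335 ≈ 4.7373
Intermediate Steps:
-57*41/(-745) + 4774/2983 = -2337*(-1/745) + 4774*(1/2983) = 2337/745 + 4774/2983 = 10527901/2222335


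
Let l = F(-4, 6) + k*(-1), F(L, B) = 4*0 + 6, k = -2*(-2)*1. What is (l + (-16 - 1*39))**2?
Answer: 2809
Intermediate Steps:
k = 4 (k = 4*1 = 4)
F(L, B) = 6 (F(L, B) = 0 + 6 = 6)
l = 2 (l = 6 + 4*(-1) = 6 - 4 = 2)
(l + (-16 - 1*39))**2 = (2 + (-16 - 1*39))**2 = (2 + (-16 - 39))**2 = (2 - 55)**2 = (-53)**2 = 2809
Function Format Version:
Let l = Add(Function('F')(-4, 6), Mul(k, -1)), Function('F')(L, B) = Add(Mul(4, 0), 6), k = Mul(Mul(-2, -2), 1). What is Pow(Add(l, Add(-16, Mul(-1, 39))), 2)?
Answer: 2809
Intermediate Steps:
k = 4 (k = Mul(4, 1) = 4)
Function('F')(L, B) = 6 (Function('F')(L, B) = Add(0, 6) = 6)
l = 2 (l = Add(6, Mul(4, -1)) = Add(6, -4) = 2)
Pow(Add(l, Add(-16, Mul(-1, 39))), 2) = Pow(Add(2, Add(-16, Mul(-1, 39))), 2) = Pow(Add(2, Add(-16, -39)), 2) = Pow(Add(2, -55), 2) = Pow(-53, 2) = 2809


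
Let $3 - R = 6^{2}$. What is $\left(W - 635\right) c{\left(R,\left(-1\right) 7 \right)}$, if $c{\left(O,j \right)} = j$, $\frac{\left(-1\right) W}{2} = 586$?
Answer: $12649$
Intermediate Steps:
$W = -1172$ ($W = \left(-2\right) 586 = -1172$)
$R = -33$ ($R = 3 - 6^{2} = 3 - 36 = -33$)
$\left(W - 635\right) c{\left(R,\left(-1\right) 7 \right)} = \left(-1172 - 635\right) \left(\left(-1\right) 7\right) = \left(-1807\right) \left(-7\right) = 12649$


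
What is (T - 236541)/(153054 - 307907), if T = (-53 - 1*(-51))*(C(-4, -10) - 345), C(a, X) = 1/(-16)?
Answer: 1886807/1238824 ≈ 1.5231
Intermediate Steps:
C(a, X) = -1/16
T = 5521/8 (T = (-53 - 1*(-51))*(-1/16 - 345) = (-53 + 51)*(-5521/16) = -2*(-5521/16) = 5521/8 ≈ 690.13)
(T - 236541)/(153054 - 307907) = (5521/8 - 236541)/(153054 - 307907) = -1886807/8/(-154853) = -1886807/8*(-1/154853) = 1886807/1238824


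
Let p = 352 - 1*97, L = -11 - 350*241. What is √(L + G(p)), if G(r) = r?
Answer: I*√84106 ≈ 290.01*I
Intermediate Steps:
L = -84361 (L = -11 - 84350 = -84361)
p = 255 (p = 352 - 97 = 255)
√(L + G(p)) = √(-84361 + 255) = √(-84106) = I*√84106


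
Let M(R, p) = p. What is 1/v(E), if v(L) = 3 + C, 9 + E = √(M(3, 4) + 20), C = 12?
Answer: 1/15 ≈ 0.066667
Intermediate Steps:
E = -9 + 2*√6 (E = -9 + √(4 + 20) = -9 + √24 = -9 + 2*√6 ≈ -4.1010)
v(L) = 15 (v(L) = 3 + 12 = 15)
1/v(E) = 1/15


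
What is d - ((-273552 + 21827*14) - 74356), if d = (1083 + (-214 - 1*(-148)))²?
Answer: 1076619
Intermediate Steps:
d = 1034289 (d = (1083 + (-214 + 148))² = (1083 - 66)² = 1017² = 1034289)
d - ((-273552 + 21827*14) - 74356) = 1034289 - ((-273552 + 21827*14) - 74356) = 1034289 - ((-273552 + 305578) - 74356) = 1034289 - (32026 - 74356) = 1034289 - 1*(-42330) = 1034289 + 42330 = 1076619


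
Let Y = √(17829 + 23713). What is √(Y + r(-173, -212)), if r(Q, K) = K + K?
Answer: √(-424 + √41542) ≈ 14.839*I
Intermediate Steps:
r(Q, K) = 2*K
Y = √41542 ≈ 203.82
√(Y + r(-173, -212)) = √(√41542 + 2*(-212)) = √(√41542 - 424) = √(-424 + √41542)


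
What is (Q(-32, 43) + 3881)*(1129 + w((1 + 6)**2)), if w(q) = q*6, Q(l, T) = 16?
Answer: 5545431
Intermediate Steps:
w(q) = 6*q
(Q(-32, 43) + 3881)*(1129 + w((1 + 6)**2)) = (16 + 3881)*(1129 + 6*(1 + 6)**2) = 3897*(1129 + 6*7**2) = 3897*(1129 + 6*49) = 3897*(1129 + 294) = 3897*1423 = 5545431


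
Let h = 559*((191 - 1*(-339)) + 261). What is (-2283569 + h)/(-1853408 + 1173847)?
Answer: 1841400/679561 ≈ 2.7097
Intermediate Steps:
h = 442169 (h = 559*((191 + 339) + 261) = 559*(530 + 261) = 559*791 = 442169)
(-2283569 + h)/(-1853408 + 1173847) = (-2283569 + 442169)/(-1853408 + 1173847) = -1841400/(-679561) = -1841400*(-1/679561) = 1841400/679561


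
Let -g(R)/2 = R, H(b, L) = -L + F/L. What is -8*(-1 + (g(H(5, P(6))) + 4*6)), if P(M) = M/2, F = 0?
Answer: -232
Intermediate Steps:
P(M) = M/2 (P(M) = M*(½) = M/2)
H(b, L) = -L (H(b, L) = -L + 0/L = -L + 0 = -L)
g(R) = -2*R
-8*(-1 + (g(H(5, P(6))) + 4*6)) = -8*(-1 + (-(-2)*(½)*6 + 4*6)) = -8*(-1 + (-(-2)*3 + 24)) = -8*(-1 + (-2*(-3) + 24)) = -8*(-1 + (6 + 24)) = -8*(-1 + 30) = -8*29 = -232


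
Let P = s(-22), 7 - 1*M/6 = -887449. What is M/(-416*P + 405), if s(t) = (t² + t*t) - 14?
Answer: -1774912/132153 ≈ -13.431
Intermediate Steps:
M = 5324736 (M = 42 - 6*(-887449) = 42 + 5324694 = 5324736)
s(t) = -14 + 2*t² (s(t) = (t² + t²) - 14 = 2*t² - 14 = -14 + 2*t²)
P = 954 (P = -14 + 2*(-22)² = -14 + 2*484 = -14 + 968 = 954)
M/(-416*P + 405) = 5324736/(-416*954 + 405) = 5324736/(-396864 + 405) = 5324736/(-396459) = 5324736*(-1/396459) = -1774912/132153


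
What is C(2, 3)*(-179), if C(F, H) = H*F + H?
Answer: -1611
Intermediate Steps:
C(F, H) = H + F*H (C(F, H) = F*H + H = H + F*H)
C(2, 3)*(-179) = (3*(1 + 2))*(-179) = (3*3)*(-179) = 9*(-179) = -1611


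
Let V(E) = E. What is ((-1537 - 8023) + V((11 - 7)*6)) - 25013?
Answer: -34549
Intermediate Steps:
((-1537 - 8023) + V((11 - 7)*6)) - 25013 = ((-1537 - 8023) + (11 - 7)*6) - 25013 = (-9560 + 4*6) - 25013 = (-9560 + 24) - 25013 = -9536 - 25013 = -34549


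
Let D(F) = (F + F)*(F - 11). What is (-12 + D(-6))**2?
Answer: 36864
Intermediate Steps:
D(F) = 2*F*(-11 + F) (D(F) = (2*F)*(-11 + F) = 2*F*(-11 + F))
(-12 + D(-6))**2 = (-12 + 2*(-6)*(-11 - 6))**2 = (-12 + 2*(-6)*(-17))**2 = (-12 + 204)**2 = 192**2 = 36864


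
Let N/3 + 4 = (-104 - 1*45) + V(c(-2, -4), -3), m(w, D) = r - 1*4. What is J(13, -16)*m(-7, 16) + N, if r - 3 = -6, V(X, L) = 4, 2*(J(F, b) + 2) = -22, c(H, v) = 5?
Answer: -356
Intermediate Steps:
J(F, b) = -13 (J(F, b) = -2 + (½)*(-22) = -2 - 11 = -13)
r = -3 (r = 3 - 6 = -3)
m(w, D) = -7 (m(w, D) = -3 - 1*4 = -3 - 4 = -7)
N = -447 (N = -12 + 3*((-104 - 1*45) + 4) = -12 + 3*((-104 - 45) + 4) = -12 + 3*(-149 + 4) = -12 + 3*(-145) = -12 - 435 = -447)
J(13, -16)*m(-7, 16) + N = -13*(-7) - 447 = 91 - 447 = -356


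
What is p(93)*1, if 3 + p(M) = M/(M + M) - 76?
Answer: -157/2 ≈ -78.500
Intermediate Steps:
p(M) = -157/2 (p(M) = -3 + (M/(M + M) - 76) = -3 + (M/((2*M)) - 76) = -3 + ((1/(2*M))*M - 76) = -3 + (½ - 76) = -3 - 151/2 = -157/2)
p(93)*1 = -157/2*1 = -157/2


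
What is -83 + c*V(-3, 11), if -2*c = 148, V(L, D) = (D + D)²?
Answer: -35899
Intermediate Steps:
V(L, D) = 4*D² (V(L, D) = (2*D)² = 4*D²)
c = -74 (c = -½*148 = -74)
-83 + c*V(-3, 11) = -83 - 296*11² = -83 - 296*121 = -83 - 74*484 = -83 - 35816 = -35899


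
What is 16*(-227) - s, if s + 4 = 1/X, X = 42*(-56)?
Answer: -8533055/2352 ≈ -3628.0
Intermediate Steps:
X = -2352
s = -9409/2352 (s = -4 + 1/(-2352) = -4 - 1/2352 = -9409/2352 ≈ -4.0004)
16*(-227) - s = 16*(-227) - 1*(-9409/2352) = -3632 + 9409/2352 = -8533055/2352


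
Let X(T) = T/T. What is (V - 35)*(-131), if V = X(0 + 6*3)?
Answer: 4454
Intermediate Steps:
X(T) = 1
V = 1
(V - 35)*(-131) = (1 - 35)*(-131) = -34*(-131) = 4454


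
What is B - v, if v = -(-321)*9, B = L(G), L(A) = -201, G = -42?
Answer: -3090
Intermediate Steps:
B = -201
v = 2889 (v = -107*(-27) = 2889)
B - v = -201 - 1*2889 = -201 - 2889 = -3090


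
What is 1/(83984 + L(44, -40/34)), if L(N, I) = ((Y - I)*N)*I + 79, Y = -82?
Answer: 289/25503327 ≈ 1.1332e-5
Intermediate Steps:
L(N, I) = 79 + I*N*(-82 - I) (L(N, I) = ((-82 - I)*N)*I + 79 = (N*(-82 - I))*I + 79 = I*N*(-82 - I) + 79 = 79 + I*N*(-82 - I))
1/(83984 + L(44, -40/34)) = 1/(83984 + (79 - 1*44*(-40/34)² - 82*(-40/34)*44)) = 1/(83984 + (79 - 1*44*(-40*1/34)² - 82*(-40*1/34)*44)) = 1/(83984 + (79 - 1*44*(-20/17)² - 82*(-20/17)*44)) = 1/(83984 + (79 - 1*44*400/289 + 72160/17)) = 1/(83984 + (79 - 17600/289 + 72160/17)) = 1/(83984 + 1231951/289) = 1/(25503327/289) = 289/25503327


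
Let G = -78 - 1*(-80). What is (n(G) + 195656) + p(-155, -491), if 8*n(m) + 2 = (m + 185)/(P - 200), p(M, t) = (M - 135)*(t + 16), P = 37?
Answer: 434760911/1304 ≈ 3.3341e+5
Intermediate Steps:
p(M, t) = (-135 + M)*(16 + t)
G = 2 (G = -78 + 80 = 2)
n(m) = -511/1304 - m/1304 (n(m) = -1/4 + ((m + 185)/(37 - 200))/8 = -1/4 + ((185 + m)/(-163))/8 = -1/4 + ((185 + m)*(-1/163))/8 = -1/4 + (-185/163 - m/163)/8 = -1/4 + (-185/1304 - m/1304) = -511/1304 - m/1304)
(n(G) + 195656) + p(-155, -491) = ((-511/1304 - 1/1304*2) + 195656) + (-2160 - 135*(-491) + 16*(-155) - 155*(-491)) = ((-511/1304 - 1/652) + 195656) + (-2160 + 66285 - 2480 + 76105) = (-513/1304 + 195656) + 137750 = 255134911/1304 + 137750 = 434760911/1304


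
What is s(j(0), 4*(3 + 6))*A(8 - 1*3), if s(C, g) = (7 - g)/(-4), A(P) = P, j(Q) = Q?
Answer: 145/4 ≈ 36.250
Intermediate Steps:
s(C, g) = -7/4 + g/4 (s(C, g) = (7 - g)*(-1/4) = -7/4 + g/4)
s(j(0), 4*(3 + 6))*A(8 - 1*3) = (-7/4 + (4*(3 + 6))/4)*(8 - 1*3) = (-7/4 + (4*9)/4)*(8 - 3) = (-7/4 + (1/4)*36)*5 = (-7/4 + 9)*5 = (29/4)*5 = 145/4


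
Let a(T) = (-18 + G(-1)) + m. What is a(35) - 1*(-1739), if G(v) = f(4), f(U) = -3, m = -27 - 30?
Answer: 1661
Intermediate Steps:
m = -57
G(v) = -3
a(T) = -78 (a(T) = (-18 - 3) - 57 = -21 - 57 = -78)
a(35) - 1*(-1739) = -78 - 1*(-1739) = -78 + 1739 = 1661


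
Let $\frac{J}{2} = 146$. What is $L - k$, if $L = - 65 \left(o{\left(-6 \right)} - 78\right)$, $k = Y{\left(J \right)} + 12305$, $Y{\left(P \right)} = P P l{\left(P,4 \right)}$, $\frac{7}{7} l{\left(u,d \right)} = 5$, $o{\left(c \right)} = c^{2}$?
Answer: $-435895$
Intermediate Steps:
$J = 292$ ($J = 2 \cdot 146 = 292$)
$l{\left(u,d \right)} = 5$
$Y{\left(P \right)} = 5 P^{2}$ ($Y{\left(P \right)} = P P 5 = P^{2} \cdot 5 = 5 P^{2}$)
$k = 438625$ ($k = 5 \cdot 292^{2} + 12305 = 5 \cdot 85264 + 12305 = 426320 + 12305 = 438625$)
$L = 2730$ ($L = - 65 \left(\left(-6\right)^{2} - 78\right) = - 65 \left(36 - 78\right) = \left(-65\right) \left(-42\right) = 2730$)
$L - k = 2730 - 438625 = -435895$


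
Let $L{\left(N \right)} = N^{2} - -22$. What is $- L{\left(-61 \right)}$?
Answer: $-3743$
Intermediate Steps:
$L{\left(N \right)} = 22 + N^{2}$ ($L{\left(N \right)} = N^{2} + 22 = 22 + N^{2}$)
$- L{\left(-61 \right)} = - (22 + \left(-61\right)^{2}) = - (22 + 3721) = \left(-1\right) 3743 = -3743$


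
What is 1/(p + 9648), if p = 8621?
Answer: 1/18269 ≈ 5.4738e-5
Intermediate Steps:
1/(p + 9648) = 1/(8621 + 9648) = 1/18269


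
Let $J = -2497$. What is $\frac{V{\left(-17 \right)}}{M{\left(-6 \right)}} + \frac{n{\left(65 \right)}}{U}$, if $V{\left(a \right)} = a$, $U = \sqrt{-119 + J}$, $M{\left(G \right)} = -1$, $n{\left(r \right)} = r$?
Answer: $17 - \frac{65 i \sqrt{654}}{1308} \approx 17.0 - 1.2709 i$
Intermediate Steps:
$U = 2 i \sqrt{654}$ ($U = \sqrt{-119 - 2497} = \sqrt{-2616} = 2 i \sqrt{654} \approx 51.147 i$)
$\frac{V{\left(-17 \right)}}{M{\left(-6 \right)}} + \frac{n{\left(65 \right)}}{U} = - \frac{17}{-1} + \frac{65}{2 i \sqrt{654}} = \left(-17\right) \left(-1\right) + 65 \left(- \frac{i \sqrt{654}}{1308}\right) = 17 - \frac{65 i \sqrt{654}}{1308}$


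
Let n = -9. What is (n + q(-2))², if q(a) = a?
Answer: 121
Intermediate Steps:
(n + q(-2))² = (-9 - 2)² = (-11)² = 121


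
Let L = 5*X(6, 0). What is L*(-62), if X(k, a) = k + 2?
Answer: -2480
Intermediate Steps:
X(k, a) = 2 + k
L = 40 (L = 5*(2 + 6) = 5*8 = 40)
L*(-62) = 40*(-62) = -2480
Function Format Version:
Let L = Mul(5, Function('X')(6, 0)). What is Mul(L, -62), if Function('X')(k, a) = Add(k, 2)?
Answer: -2480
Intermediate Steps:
Function('X')(k, a) = Add(2, k)
L = 40 (L = Mul(5, Add(2, 6)) = Mul(5, 8) = 40)
Mul(L, -62) = Mul(40, -62) = -2480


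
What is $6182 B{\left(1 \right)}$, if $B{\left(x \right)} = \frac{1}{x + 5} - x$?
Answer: $- \frac{15455}{3} \approx -5151.7$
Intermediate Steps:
$B{\left(x \right)} = \frac{1}{5 + x} - x$
$6182 B{\left(1 \right)} = 6182 \frac{1 - 1^{2} - 5}{5 + 1} = 6182 \frac{1 - 1 - 5}{6} = 6182 \cdot \frac{1}{6} \left(-5\right) = 6182 \left(- \frac{5}{6}\right) = - \frac{15455}{3}$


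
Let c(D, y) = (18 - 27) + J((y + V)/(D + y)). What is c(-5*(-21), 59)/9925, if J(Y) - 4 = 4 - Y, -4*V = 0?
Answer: -223/1627700 ≈ -0.00013700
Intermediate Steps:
V = 0 (V = -1/4*0 = 0)
J(Y) = 8 - Y (J(Y) = 4 + (4 - Y) = 8 - Y)
c(D, y) = -1 - y/(D + y) (c(D, y) = (18 - 27) + (8 - (y + 0)/(D + y)) = -9 + (8 - y/(D + y)) = -1 - y/(D + y))
c(-5*(-21), 59)/9925 = ((-(-5)*(-21) - 2*59)/(-5*(-21) + 59))/9925 = ((-1*105 - 118)/(105 + 59))*(1/9925) = ((-105 - 118)/164)*(1/9925) = ((1/164)*(-223))*(1/9925) = -223/164*1/9925 = -223/1627700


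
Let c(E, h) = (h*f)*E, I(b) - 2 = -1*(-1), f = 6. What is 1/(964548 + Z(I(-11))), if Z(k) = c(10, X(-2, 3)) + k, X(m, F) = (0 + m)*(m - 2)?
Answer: 1/965031 ≈ 1.0362e-6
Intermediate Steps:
X(m, F) = m*(-2 + m)
I(b) = 3 (I(b) = 2 - 1*(-1) = 2 + 1 = 3)
c(E, h) = 6*E*h (c(E, h) = (h*6)*E = (6*h)*E = 6*E*h)
Z(k) = 480 + k (Z(k) = 6*10*(-2*(-2 - 2)) + k = 6*10*(-2*(-4)) + k = 6*10*8 + k = 480 + k)
1/(964548 + Z(I(-11))) = 1/(964548 + (480 + 3)) = 1/(964548 + 483) = 1/965031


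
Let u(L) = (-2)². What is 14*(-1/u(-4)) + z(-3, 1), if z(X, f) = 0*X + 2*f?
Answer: -3/2 ≈ -1.5000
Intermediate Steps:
u(L) = 4
z(X, f) = 2*f (z(X, f) = 0 + 2*f = 2*f)
14*(-1/u(-4)) + z(-3, 1) = 14*(-1/4) + 2*1 = 14*(-1*¼) + 2 = 14*(-¼) + 2 = -7/2 + 2 = -3/2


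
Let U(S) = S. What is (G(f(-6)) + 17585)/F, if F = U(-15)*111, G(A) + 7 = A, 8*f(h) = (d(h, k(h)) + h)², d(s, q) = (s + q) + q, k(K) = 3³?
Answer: -35597/3330 ≈ -10.690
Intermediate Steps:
k(K) = 27
d(s, q) = s + 2*q (d(s, q) = (q + s) + q = s + 2*q)
f(h) = (54 + 2*h)²/8 (f(h) = ((h + 2*27) + h)²/8 = ((h + 54) + h)²/8 = ((54 + h) + h)²/8 = (54 + 2*h)²/8)
G(A) = -7 + A
F = -1665 (F = -15*111 = -1665)
(G(f(-6)) + 17585)/F = ((-7 + (27 - 6)²/2) + 17585)/(-1665) = ((-7 + (½)*21²) + 17585)*(-1/1665) = ((-7 + (½)*441) + 17585)*(-1/1665) = ((-7 + 441/2) + 17585)*(-1/1665) = (427/2 + 17585)*(-1/1665) = (35597/2)*(-1/1665) = -35597/3330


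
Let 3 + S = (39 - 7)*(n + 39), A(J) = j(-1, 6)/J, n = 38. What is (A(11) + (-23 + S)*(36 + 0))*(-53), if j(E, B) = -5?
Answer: -51168479/11 ≈ -4.6517e+6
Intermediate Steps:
A(J) = -5/J
S = 2461 (S = -3 + (39 - 7)*(38 + 39) = -3 + 32*77 = -3 + 2464 = 2461)
(A(11) + (-23 + S)*(36 + 0))*(-53) = (-5/11 + (-23 + 2461)*(36 + 0))*(-53) = (-5*1/11 + 2438*36)*(-53) = (-5/11 + 87768)*(-53) = (965443/11)*(-53) = -51168479/11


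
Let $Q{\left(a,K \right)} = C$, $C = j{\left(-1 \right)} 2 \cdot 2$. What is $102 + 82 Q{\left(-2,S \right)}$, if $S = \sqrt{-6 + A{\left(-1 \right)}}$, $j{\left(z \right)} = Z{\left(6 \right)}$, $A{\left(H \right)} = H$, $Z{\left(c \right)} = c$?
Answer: $2070$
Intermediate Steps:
$j{\left(z \right)} = 6$
$S = i \sqrt{7}$ ($S = \sqrt{-6 - 1} = \sqrt{-7} = i \sqrt{7} \approx 2.6458 i$)
$C = 24$ ($C = 6 \cdot 2 \cdot 2 = 12 \cdot 2 = 24$)
$Q{\left(a,K \right)} = 24$
$102 + 82 Q{\left(-2,S \right)} = 102 + 82 \cdot 24 = 102 + 1968 = 2070$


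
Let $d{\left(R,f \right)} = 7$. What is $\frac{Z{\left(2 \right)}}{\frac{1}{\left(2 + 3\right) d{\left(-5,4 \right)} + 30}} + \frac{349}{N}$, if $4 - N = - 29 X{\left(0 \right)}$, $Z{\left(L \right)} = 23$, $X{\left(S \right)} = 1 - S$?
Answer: $\frac{49684}{33} \approx 1505.6$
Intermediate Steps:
$N = 33$ ($N = 4 - - 29 \left(1 - 0\right) = 4 - - 29 \left(1 + 0\right) = 4 - \left(-29\right) 1 = 4 - -29 = 4 + 29 = 33$)
$\frac{Z{\left(2 \right)}}{\frac{1}{\left(2 + 3\right) d{\left(-5,4 \right)} + 30}} + \frac{349}{N} = \frac{23}{\frac{1}{\left(2 + 3\right) 7 + 30}} + \frac{349}{33} = \frac{23}{\frac{1}{5 \cdot 7 + 30}} + 349 \cdot \frac{1}{33} = \frac{23}{\frac{1}{35 + 30}} + \frac{349}{33} = \frac{23}{\frac{1}{65}} + \frac{349}{33} = 23 \frac{1}{\frac{1}{65}} + \frac{349}{33} = 23 \cdot 65 + \frac{349}{33} = 1495 + \frac{349}{33} = \frac{49684}{33}$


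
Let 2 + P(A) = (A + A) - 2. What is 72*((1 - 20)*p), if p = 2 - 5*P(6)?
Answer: 51984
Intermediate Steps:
P(A) = -4 + 2*A (P(A) = -2 + ((A + A) - 2) = -2 + (2*A - 2) = -2 + (-2 + 2*A) = -4 + 2*A)
p = -38 (p = 2 - 5*(-4 + 2*6) = 2 - 5*(-4 + 12) = 2 - 5*8 = 2 - 40 = -38)
72*((1 - 20)*p) = 72*((1 - 20)*(-38)) = 72*(-19*(-38)) = 72*722 = 51984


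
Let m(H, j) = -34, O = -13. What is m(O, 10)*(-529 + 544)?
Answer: -510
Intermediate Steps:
m(O, 10)*(-529 + 544) = -34*(-529 + 544) = -34*15 = -510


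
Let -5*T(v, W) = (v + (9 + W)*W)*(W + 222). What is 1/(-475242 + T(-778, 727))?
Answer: -5/509421216 ≈ -9.8151e-9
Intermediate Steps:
T(v, W) = -(222 + W)*(v + W*(9 + W))/5 (T(v, W) = -(v + (9 + W)*W)*(W + 222)/5 = -(v + W*(9 + W))*(222 + W)/5 = -(222 + W)*(v + W*(9 + W))/5)
1/(-475242 + T(-778, 727)) = 1/(-475242 + (-1998/5*727 - 231/5*727**2 - 222/5*(-778) - 1/5*727**3 - 1/5*727*(-778))) = 1/(-475242 + (-1452546/5 - 231/5*528529 + 172716/5 - 1/5*384240583 + 565606/5)) = 1/(-475242 + (-1452546/5 - 122090199/5 + 172716/5 - 384240583/5 + 565606/5)) = 1/(-475242 - 507045006/5) = 1/(-509421216/5) = -5/509421216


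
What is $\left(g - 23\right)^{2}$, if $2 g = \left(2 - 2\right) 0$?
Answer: $529$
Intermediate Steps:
$g = 0$ ($g = \frac{\left(2 - 2\right) 0}{2} = \frac{0 \cdot 0}{2} = \frac{1}{2} \cdot 0 = 0$)
$\left(g - 23\right)^{2} = \left(0 - 23\right)^{2} = \left(-23\right)^{2} = 529$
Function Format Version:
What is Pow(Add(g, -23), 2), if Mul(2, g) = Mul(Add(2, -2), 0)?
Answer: 529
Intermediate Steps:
g = 0 (g = Mul(Rational(1, 2), Mul(Add(2, -2), 0)) = Mul(Rational(1, 2), Mul(0, 0)) = Mul(Rational(1, 2), 0) = 0)
Pow(Add(g, -23), 2) = Pow(Add(0, -23), 2) = Pow(-23, 2) = 529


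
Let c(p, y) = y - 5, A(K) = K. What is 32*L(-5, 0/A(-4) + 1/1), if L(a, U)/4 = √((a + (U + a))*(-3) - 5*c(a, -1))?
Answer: 128*√57 ≈ 966.38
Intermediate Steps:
c(p, y) = -5 + y
L(a, U) = 4*√(30 - 6*a - 3*U) (L(a, U) = 4*√((a + (U + a))*(-3) - 5*(-5 - 1)) = 4*√((U + 2*a)*(-3) - 5*(-6)) = 4*√((-6*a - 3*U) + 30) = 4*√(30 - 6*a - 3*U))
32*L(-5, 0/A(-4) + 1/1) = 32*(4*√(30 - 6*(-5) - 3*(0/(-4) + 1/1))) = 32*(4*√(30 + 30 - 3*(0*(-¼) + 1*1))) = 32*(4*√(30 + 30 - 3*(0 + 1))) = 32*(4*√(30 + 30 - 3*1)) = 32*(4*√(30 + 30 - 3)) = 32*(4*√57) = 128*√57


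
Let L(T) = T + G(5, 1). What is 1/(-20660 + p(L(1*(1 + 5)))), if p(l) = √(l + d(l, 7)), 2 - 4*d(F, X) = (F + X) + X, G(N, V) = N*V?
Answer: -82640/1707342379 - 2*√21/1707342379 ≈ -4.8408e-5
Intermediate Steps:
d(F, X) = ½ - X/2 - F/4 (d(F, X) = ½ - ((F + X) + X)/4 = ½ - (F + 2*X)/4 = ½ + (-X/2 - F/4) = ½ - X/2 - F/4)
L(T) = 5 + T (L(T) = T + 5*1 = T + 5 = 5 + T)
p(l) = √(-3 + 3*l/4) (p(l) = √(l + (½ - ½*7 - l/4)) = √(l + (½ - 7/2 - l/4)) = √(l + (-3 - l/4)) = √(-3 + 3*l/4))
1/(-20660 + p(L(1*(1 + 5)))) = 1/(-20660 + √(-12 + 3*(5 + 1*(1 + 5)))/2) = 1/(-20660 + √(-12 + 3*(5 + 1*6))/2) = 1/(-20660 + √(-12 + 3*(5 + 6))/2) = 1/(-20660 + √(-12 + 3*11)/2) = 1/(-20660 + √(-12 + 33)/2) = 1/(-20660 + √21/2)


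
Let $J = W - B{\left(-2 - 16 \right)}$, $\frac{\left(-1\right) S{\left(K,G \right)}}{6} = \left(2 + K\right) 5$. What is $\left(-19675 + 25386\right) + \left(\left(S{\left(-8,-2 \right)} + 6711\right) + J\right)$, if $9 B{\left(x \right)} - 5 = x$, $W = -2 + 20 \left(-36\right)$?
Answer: $\frac{106933}{9} \approx 11881.0$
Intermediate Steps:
$W = -722$ ($W = -2 - 720 = -722$)
$B{\left(x \right)} = \frac{5}{9} + \frac{x}{9}$
$S{\left(K,G \right)} = -60 - 30 K$ ($S{\left(K,G \right)} = - 6 \left(2 + K\right) 5 = - 6 \left(10 + 5 K\right) = -60 - 30 K$)
$J = - \frac{6485}{9}$ ($J = -722 - \left(\frac{5}{9} + \frac{-2 - 16}{9}\right) = -722 - \left(\frac{5}{9} + \frac{1}{9} \left(-18\right)\right) = -722 - \left(\frac{5}{9} - 2\right) = -722 - - \frac{13}{9} = -722 + \frac{13}{9} = - \frac{6485}{9} \approx -720.56$)
$\left(-19675 + 25386\right) + \left(\left(S{\left(-8,-2 \right)} + 6711\right) + J\right) = \left(-19675 + 25386\right) + \left(\left(\left(-60 - -240\right) + 6711\right) - \frac{6485}{9}\right) = 5711 + \left(\left(\left(-60 + 240\right) + 6711\right) - \frac{6485}{9}\right) = 5711 + \left(\left(180 + 6711\right) - \frac{6485}{9}\right) = 5711 + \left(6891 - \frac{6485}{9}\right) = 5711 + \frac{55534}{9} = \frac{106933}{9}$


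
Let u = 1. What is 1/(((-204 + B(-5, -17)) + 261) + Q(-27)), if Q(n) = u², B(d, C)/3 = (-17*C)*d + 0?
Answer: -1/4277 ≈ -0.00023381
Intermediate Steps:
B(d, C) = -51*C*d (B(d, C) = 3*((-17*C)*d + 0) = 3*(-17*C*d + 0) = 3*(-17*C*d) = -51*C*d)
Q(n) = 1 (Q(n) = 1² = 1)
1/(((-204 + B(-5, -17)) + 261) + Q(-27)) = 1/(((-204 - 51*(-17)*(-5)) + 261) + 1) = 1/(((-204 - 4335) + 261) + 1) = 1/((-4539 + 261) + 1) = 1/(-4278 + 1) = 1/(-4277) = -1/4277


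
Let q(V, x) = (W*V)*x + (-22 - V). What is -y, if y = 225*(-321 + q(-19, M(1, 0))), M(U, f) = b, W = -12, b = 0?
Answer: 72900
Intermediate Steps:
M(U, f) = 0
q(V, x) = -22 - V - 12*V*x (q(V, x) = (-12*V)*x + (-22 - V) = -12*V*x + (-22 - V) = -22 - V - 12*V*x)
y = -72900 (y = 225*(-321 + (-22 - 1*(-19) - 12*(-19)*0)) = 225*(-321 + (-22 + 19 + 0)) = 225*(-321 - 3) = 225*(-324) = -72900)
-y = -1*(-72900) = 72900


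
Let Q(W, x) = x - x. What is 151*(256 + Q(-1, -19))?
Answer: 38656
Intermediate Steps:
Q(W, x) = 0
151*(256 + Q(-1, -19)) = 151*(256 + 0) = 151*256 = 38656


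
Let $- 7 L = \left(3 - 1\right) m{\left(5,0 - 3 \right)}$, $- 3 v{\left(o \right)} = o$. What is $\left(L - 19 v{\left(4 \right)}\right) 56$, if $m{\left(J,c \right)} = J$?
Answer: $\frac{4016}{3} \approx 1338.7$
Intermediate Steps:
$v{\left(o \right)} = - \frac{o}{3}$
$L = - \frac{10}{7}$ ($L = - \frac{\left(3 - 1\right) 5}{7} = - \frac{2 \cdot 5}{7} = \left(- \frac{1}{7}\right) 10 = - \frac{10}{7} \approx -1.4286$)
$\left(L - 19 v{\left(4 \right)}\right) 56 = \left(- \frac{10}{7} - 19 \left(\left(- \frac{1}{3}\right) 4\right)\right) 56 = \left(- \frac{10}{7} - - \frac{76}{3}\right) 56 = \left(- \frac{10}{7} + \frac{76}{3}\right) 56 = \frac{502}{21} \cdot 56 = \frac{4016}{3}$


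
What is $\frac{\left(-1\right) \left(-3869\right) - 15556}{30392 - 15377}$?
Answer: $- \frac{899}{1155} \approx -0.77835$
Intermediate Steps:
$\frac{\left(-1\right) \left(-3869\right) - 15556}{30392 - 15377} = \frac{3869 - 15556}{15015} = \left(-11687\right) \frac{1}{15015} = - \frac{899}{1155}$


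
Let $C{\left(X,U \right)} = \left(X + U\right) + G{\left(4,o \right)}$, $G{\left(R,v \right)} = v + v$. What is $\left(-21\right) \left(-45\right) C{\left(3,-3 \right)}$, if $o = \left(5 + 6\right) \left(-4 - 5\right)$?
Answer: $-187110$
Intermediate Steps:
$o = -99$ ($o = 11 \left(-9\right) = -99$)
$G{\left(R,v \right)} = 2 v$
$C{\left(X,U \right)} = -198 + U + X$ ($C{\left(X,U \right)} = \left(X + U\right) + 2 \left(-99\right) = \left(U + X\right) - 198 = -198 + U + X$)
$\left(-21\right) \left(-45\right) C{\left(3,-3 \right)} = \left(-21\right) \left(-45\right) \left(-198 - 3 + 3\right) = 945 \left(-198\right) = -187110$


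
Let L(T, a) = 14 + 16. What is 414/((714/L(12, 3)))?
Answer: 2070/119 ≈ 17.395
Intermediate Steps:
L(T, a) = 30
414/((714/L(12, 3))) = 414/((714/30)) = 414/((714*(1/30))) = 414/(119/5) = 414*(5/119) = 2070/119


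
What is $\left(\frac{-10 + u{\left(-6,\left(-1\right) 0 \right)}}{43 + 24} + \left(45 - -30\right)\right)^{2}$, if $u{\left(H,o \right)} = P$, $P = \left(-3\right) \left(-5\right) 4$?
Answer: $\frac{25755625}{4489} \approx 5737.5$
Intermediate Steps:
$P = 60$ ($P = 15 \cdot 4 = 60$)
$u{\left(H,o \right)} = 60$
$\left(\frac{-10 + u{\left(-6,\left(-1\right) 0 \right)}}{43 + 24} + \left(45 - -30\right)\right)^{2} = \left(\frac{-10 + 60}{43 + 24} + \left(45 - -30\right)\right)^{2} = \left(\frac{50}{67} + \left(45 + 30\right)\right)^{2} = \left(50 \cdot \frac{1}{67} + 75\right)^{2} = \left(\frac{50}{67} + 75\right)^{2} = \left(\frac{5075}{67}\right)^{2} = \frac{25755625}{4489}$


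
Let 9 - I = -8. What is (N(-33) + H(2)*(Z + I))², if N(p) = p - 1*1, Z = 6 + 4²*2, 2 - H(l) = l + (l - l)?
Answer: 1156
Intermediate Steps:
H(l) = 2 - l (H(l) = 2 - (l + (l - l)) = 2 - (l + 0) = 2 - l)
I = 17 (I = 9 - 1*(-8) = 9 + 8 = 17)
Z = 38 (Z = 6 + 16*2 = 6 + 32 = 38)
N(p) = -1 + p (N(p) = p - 1 = -1 + p)
(N(-33) + H(2)*(Z + I))² = ((-1 - 33) + (2 - 1*2)*(38 + 17))² = (-34 + (2 - 2)*55)² = (-34 + 0*55)² = (-34 + 0)² = (-34)² = 1156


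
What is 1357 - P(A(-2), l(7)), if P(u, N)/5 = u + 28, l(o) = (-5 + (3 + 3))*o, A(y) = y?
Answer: 1227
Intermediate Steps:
l(o) = o (l(o) = (-5 + 6)*o = 1*o = o)
P(u, N) = 140 + 5*u (P(u, N) = 5*(u + 28) = 5*(28 + u) = 140 + 5*u)
1357 - P(A(-2), l(7)) = 1357 - (140 + 5*(-2)) = 1357 - (140 - 10) = 1357 - 1*130 = 1357 - 130 = 1227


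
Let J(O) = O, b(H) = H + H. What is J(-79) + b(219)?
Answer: 359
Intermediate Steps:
b(H) = 2*H
J(-79) + b(219) = -79 + 2*219 = -79 + 438 = 359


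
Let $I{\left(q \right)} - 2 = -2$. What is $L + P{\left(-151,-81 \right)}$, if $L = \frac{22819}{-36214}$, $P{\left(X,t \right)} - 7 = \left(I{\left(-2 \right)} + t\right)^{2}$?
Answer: $\frac{12517407}{1906} \approx 6567.4$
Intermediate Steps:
$I{\left(q \right)} = 0$ ($I{\left(q \right)} = 2 - 2 = 0$)
$P{\left(X,t \right)} = 7 + t^{2}$ ($P{\left(X,t \right)} = 7 + \left(0 + t\right)^{2} = 7 + t^{2}$)
$L = - \frac{1201}{1906}$ ($L = 22819 \left(- \frac{1}{36214}\right) = - \frac{1201}{1906} \approx -0.63012$)
$L + P{\left(-151,-81 \right)} = - \frac{1201}{1906} + \left(7 + \left(-81\right)^{2}\right) = - \frac{1201}{1906} + \left(7 + 6561\right) = - \frac{1201}{1906} + 6568 = \frac{12517407}{1906}$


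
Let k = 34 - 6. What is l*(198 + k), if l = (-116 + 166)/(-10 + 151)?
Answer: 11300/141 ≈ 80.142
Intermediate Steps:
l = 50/141 ≈ 0.35461
k = 28
l*(198 + k) = 50*(198 + 28)/141 = (50/141)*226 = 11300/141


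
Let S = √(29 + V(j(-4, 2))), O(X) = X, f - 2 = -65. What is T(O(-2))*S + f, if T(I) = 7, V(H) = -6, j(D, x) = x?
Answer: -63 + 7*√23 ≈ -29.429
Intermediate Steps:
f = -63 (f = 2 - 65 = -63)
S = √23 (S = √(29 - 6) = √23 ≈ 4.7958)
T(O(-2))*S + f = 7*√23 - 63 = -63 + 7*√23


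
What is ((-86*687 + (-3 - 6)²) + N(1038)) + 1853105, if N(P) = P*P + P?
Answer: 2872586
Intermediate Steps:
N(P) = P + P² (N(P) = P² + P = P + P²)
((-86*687 + (-3 - 6)²) + N(1038)) + 1853105 = ((-86*687 + (-3 - 6)²) + 1038*(1 + 1038)) + 1853105 = ((-59082 + (-9)²) + 1038*1039) + 1853105 = ((-59082 + 81) + 1078482) + 1853105 = (-59001 + 1078482) + 1853105 = 1019481 + 1853105 = 2872586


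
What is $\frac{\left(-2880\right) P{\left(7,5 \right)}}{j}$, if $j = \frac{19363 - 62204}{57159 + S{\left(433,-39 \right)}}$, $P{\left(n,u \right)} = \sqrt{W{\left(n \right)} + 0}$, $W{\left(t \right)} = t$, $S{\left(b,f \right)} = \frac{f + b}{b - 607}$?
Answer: $\frac{4773730560 \sqrt{7}}{1242389} \approx 10166.0$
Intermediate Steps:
$S{\left(b,f \right)} = \frac{b + f}{-607 + b}$
$P{\left(n,u \right)} = \sqrt{n}$ ($P{\left(n,u \right)} = \sqrt{n + 0} = \sqrt{n}$)
$j = - \frac{3727167}{4972636}$ ($j = \frac{19363 - 62204}{57159 + \frac{433 - 39}{-607 + 433}} = - \frac{42841}{57159 + \frac{1}{-174} \cdot 394} = - \frac{42841}{57159 - \frac{197}{87}} = - \frac{42841}{\frac{4972636}{87}} = \left(-42841\right) \frac{87}{4972636} = - \frac{3727167}{4972636} \approx -0.74954$)
$\frac{\left(-2880\right) P{\left(7,5 \right)}}{j} = \frac{\left(-2880\right) \sqrt{7}}{- \frac{3727167}{4972636}} = - 2880 \sqrt{7} \left(- \frac{4972636}{3727167}\right) = \frac{4773730560 \sqrt{7}}{1242389}$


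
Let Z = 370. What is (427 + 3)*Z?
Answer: 159100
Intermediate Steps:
(427 + 3)*Z = (427 + 3)*370 = 430*370 = 159100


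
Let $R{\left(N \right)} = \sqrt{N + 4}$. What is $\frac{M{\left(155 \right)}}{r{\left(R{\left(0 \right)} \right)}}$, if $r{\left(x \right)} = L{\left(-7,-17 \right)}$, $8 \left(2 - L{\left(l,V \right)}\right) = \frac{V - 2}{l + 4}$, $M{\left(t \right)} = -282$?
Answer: $- \frac{6768}{29} \approx -233.38$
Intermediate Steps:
$L{\left(l,V \right)} = 2 - \frac{-2 + V}{8 \left(4 + l\right)}$ ($L{\left(l,V \right)} = 2 - \frac{\left(V - 2\right) \frac{1}{l + 4}}{8} = 2 - \frac{\left(-2 + V\right) \frac{1}{4 + l}}{8} = 2 - \frac{\frac{1}{4 + l} \left(-2 + V\right)}{8} = 2 - \frac{-2 + V}{8 \left(4 + l\right)}$)
$R{\left(N \right)} = \sqrt{4 + N}$
$r{\left(x \right)} = \frac{29}{24}$ ($r{\left(x \right)} = \frac{66 - -17 + 16 \left(-7\right)}{8 \left(4 - 7\right)} = \frac{66 + 17 - 112}{8 \left(-3\right)} = \frac{1}{8} \left(- \frac{1}{3}\right) \left(-29\right) = \frac{29}{24}$)
$\frac{M{\left(155 \right)}}{r{\left(R{\left(0 \right)} \right)}} = - \frac{282}{\frac{29}{24}} = \left(-282\right) \frac{24}{29} = - \frac{6768}{29}$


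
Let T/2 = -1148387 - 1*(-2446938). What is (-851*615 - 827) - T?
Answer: -3121294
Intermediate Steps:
T = 2597102 (T = 2*(-1148387 - 1*(-2446938)) = 2*(-1148387 + 2446938) = 2*1298551 = 2597102)
(-851*615 - 827) - T = (-851*615 - 827) - 1*2597102 = (-523365 - 827) - 2597102 = -524192 - 2597102 = -3121294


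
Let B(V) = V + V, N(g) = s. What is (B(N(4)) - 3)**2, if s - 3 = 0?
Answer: 9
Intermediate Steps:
s = 3 (s = 3 + 0 = 3)
N(g) = 3
B(V) = 2*V
(B(N(4)) - 3)**2 = (2*3 - 3)**2 = (6 - 3)**2 = 3**2 = 9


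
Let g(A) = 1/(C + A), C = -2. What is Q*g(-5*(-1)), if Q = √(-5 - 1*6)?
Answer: I*√11/3 ≈ 1.1055*I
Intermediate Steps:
g(A) = 1/(-2 + A)
Q = I*√11 (Q = √(-5 - 6) = √(-11) = I*√11 ≈ 3.3166*I)
Q*g(-5*(-1)) = (I*√11)/(-2 - 5*(-1)) = (I*√11)/(-2 + 5) = (I*√11)/3 = (I*√11)*(⅓) = I*√11/3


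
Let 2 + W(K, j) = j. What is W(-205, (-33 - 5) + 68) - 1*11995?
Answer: -11967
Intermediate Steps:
W(K, j) = -2 + j
W(-205, (-33 - 5) + 68) - 1*11995 = (-2 + ((-33 - 5) + 68)) - 1*11995 = (-2 + (-38 + 68)) - 11995 = (-2 + 30) - 11995 = 28 - 11995 = -11967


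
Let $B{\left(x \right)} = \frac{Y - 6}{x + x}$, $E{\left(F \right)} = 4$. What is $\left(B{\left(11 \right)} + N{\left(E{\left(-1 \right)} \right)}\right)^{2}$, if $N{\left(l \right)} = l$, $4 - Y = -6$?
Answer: $\frac{2116}{121} \approx 17.488$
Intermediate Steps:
$Y = 10$ ($Y = 4 - -6 = 4 + 6 = 10$)
$B{\left(x \right)} = \frac{2}{x}$ ($B{\left(x \right)} = \frac{10 - 6}{x + x} = \frac{4}{2 x} = 4 \frac{1}{2 x} = \frac{2}{x}$)
$\left(B{\left(11 \right)} + N{\left(E{\left(-1 \right)} \right)}\right)^{2} = \left(\frac{2}{11} + 4\right)^{2} = \left(\frac{46}{11}\right)^{2} = \frac{2116}{121}$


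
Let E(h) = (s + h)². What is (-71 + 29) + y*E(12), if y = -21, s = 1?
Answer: -3591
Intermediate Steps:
E(h) = (1 + h)²
(-71 + 29) + y*E(12) = (-71 + 29) - 21*(1 + 12)² = -42 - 21*13² = -42 - 21*169 = -42 - 3549 = -3591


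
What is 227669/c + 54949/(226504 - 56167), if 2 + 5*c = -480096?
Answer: -167521367263/81778453026 ≈ -2.0485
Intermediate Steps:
c = -480098/5 (c = -⅖ + (⅕)*(-480096) = -⅖ - 480096/5 = -480098/5 ≈ -96020.)
227669/c + 54949/(226504 - 56167) = 227669/(-480098/5) + 54949/(226504 - 56167) = 227669*(-5/480098) + 54949/170337 = -1138345/480098 + 54949*(1/170337) = -1138345/480098 + 54949/170337 = -167521367263/81778453026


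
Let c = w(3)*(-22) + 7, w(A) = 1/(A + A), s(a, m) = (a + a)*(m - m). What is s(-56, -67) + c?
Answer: 10/3 ≈ 3.3333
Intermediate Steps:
s(a, m) = 0 (s(a, m) = (2*a)*0 = 0)
w(A) = 1/(2*A)
c = 10/3 (c = ((1/2)/3)*(-22) + 7 = ((1/2)*(1/3))*(-22) + 7 = (1/6)*(-22) + 7 = -11/3 + 7 = 10/3 ≈ 3.3333)
s(-56, -67) + c = 0 + 10/3 = 10/3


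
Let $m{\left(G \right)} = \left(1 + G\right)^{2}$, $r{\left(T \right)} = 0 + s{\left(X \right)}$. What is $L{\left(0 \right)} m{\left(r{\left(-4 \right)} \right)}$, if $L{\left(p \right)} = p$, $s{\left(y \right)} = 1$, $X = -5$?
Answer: $0$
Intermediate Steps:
$r{\left(T \right)} = 1$ ($r{\left(T \right)} = 0 + 1 = 1$)
$L{\left(0 \right)} m{\left(r{\left(-4 \right)} \right)} = 0 \left(1 + 1\right)^{2} = 0 \cdot 2^{2} = 0 \cdot 4 = 0$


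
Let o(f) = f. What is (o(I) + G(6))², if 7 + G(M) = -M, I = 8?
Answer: 25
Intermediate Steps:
G(M) = -7 - M
(o(I) + G(6))² = (8 + (-7 - 1*6))² = (8 + (-7 - 6))² = (8 - 13)² = (-5)² = 25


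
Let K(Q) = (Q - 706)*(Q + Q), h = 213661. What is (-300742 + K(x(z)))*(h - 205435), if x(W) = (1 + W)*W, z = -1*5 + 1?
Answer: -2610915948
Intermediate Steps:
z = -4 (z = -5 + 1 = -4)
x(W) = W*(1 + W)
K(Q) = 2*Q*(-706 + Q) (K(Q) = (-706 + Q)*(2*Q) = 2*Q*(-706 + Q))
(-300742 + K(x(z)))*(h - 205435) = (-300742 + 2*(-4*(1 - 4))*(-706 - 4*(1 - 4)))*(213661 - 205435) = (-300742 + 2*(-4*(-3))*(-706 - 4*(-3)))*8226 = (-300742 + 2*12*(-706 + 12))*8226 = (-300742 + 2*12*(-694))*8226 = (-300742 - 16656)*8226 = -317398*8226 = -2610915948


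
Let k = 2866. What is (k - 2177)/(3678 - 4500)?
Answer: -689/822 ≈ -0.83820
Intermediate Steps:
(k - 2177)/(3678 - 4500) = (2866 - 2177)/(3678 - 4500) = 689/(-822) = 689*(-1/822) = -689/822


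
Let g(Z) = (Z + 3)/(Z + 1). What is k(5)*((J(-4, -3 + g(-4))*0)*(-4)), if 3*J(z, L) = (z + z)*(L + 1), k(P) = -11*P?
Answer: 0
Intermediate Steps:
g(Z) = (3 + Z)/(1 + Z)
J(z, L) = 2*z*(1 + L)/3 (J(z, L) = ((z + z)*(L + 1))/3 = ((2*z)*(1 + L))/3 = (2*z*(1 + L))/3 = 2*z*(1 + L)/3)
k(5)*((J(-4, -3 + g(-4))*0)*(-4)) = (-11*5)*((((⅔)*(-4)*(1 + (-3 + (3 - 4)/(1 - 4))))*0)*(-4)) = -55*((⅔)*(-4)*(1 + (-3 - 1/(-3))))*0*(-4) = -55*((⅔)*(-4)*(1 + (-3 - ⅓*(-1))))*0*(-4) = -55*((⅔)*(-4)*(1 + (-3 + ⅓)))*0*(-4) = -55*((⅔)*(-4)*(1 - 8/3))*0*(-4) = -55*((⅔)*(-4)*(-5/3))*0*(-4) = -55*(40/9)*0*(-4) = -0*(-4) = -55*0 = 0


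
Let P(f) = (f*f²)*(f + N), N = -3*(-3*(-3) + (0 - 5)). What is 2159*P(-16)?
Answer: 247611392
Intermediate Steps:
N = -12 (N = -3*(9 - 5) = -3*4 = -12)
P(f) = f³*(-12 + f) (P(f) = (f*f²)*(f - 12) = f³*(-12 + f))
2159*P(-16) = 2159*((-16)³*(-12 - 16)) = 2159*(-4096*(-28)) = 2159*114688 = 247611392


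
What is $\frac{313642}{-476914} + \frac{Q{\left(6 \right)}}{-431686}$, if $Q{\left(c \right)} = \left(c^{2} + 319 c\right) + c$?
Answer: $- \frac{34081926049}{51469274251} \approx -0.66218$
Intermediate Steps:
$Q{\left(c \right)} = c^{2} + 320 c$
$\frac{313642}{-476914} + \frac{Q{\left(6 \right)}}{-431686} = \frac{313642}{-476914} + \frac{6 \left(320 + 6\right)}{-431686} = 313642 \left(- \frac{1}{476914}\right) + 6 \cdot 326 \left(- \frac{1}{431686}\right) = - \frac{156821}{238457} + 1956 \left(- \frac{1}{431686}\right) = - \frac{156821}{238457} - \frac{978}{215843} = - \frac{34081926049}{51469274251}$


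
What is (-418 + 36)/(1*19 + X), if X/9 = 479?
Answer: -191/2165 ≈ -0.088222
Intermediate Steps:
X = 4311 (X = 9*479 = 4311)
(-418 + 36)/(1*19 + X) = (-418 + 36)/(1*19 + 4311) = -382/(19 + 4311) = -382/4330 = -382*1/4330 = -191/2165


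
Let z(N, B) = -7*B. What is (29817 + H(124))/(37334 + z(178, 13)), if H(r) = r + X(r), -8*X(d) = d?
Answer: 59851/74486 ≈ 0.80352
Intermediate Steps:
X(d) = -d/8
H(r) = 7*r/8 (H(r) = r - r/8 = 7*r/8)
(29817 + H(124))/(37334 + z(178, 13)) = (29817 + (7/8)*124)/(37334 - 7*13) = (29817 + 217/2)/(37334 - 91) = (59851/2)/37243 = (59851/2)*(1/37243) = 59851/74486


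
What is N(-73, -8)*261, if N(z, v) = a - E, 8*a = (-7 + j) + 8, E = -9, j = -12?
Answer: 15921/8 ≈ 1990.1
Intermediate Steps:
a = -11/8 (a = ((-7 - 12) + 8)/8 = (-19 + 8)/8 = (⅛)*(-11) = -11/8 ≈ -1.3750)
N(z, v) = 61/8 (N(z, v) = -11/8 - 1*(-9) = -11/8 + 9 = 61/8)
N(-73, -8)*261 = (61/8)*261 = 15921/8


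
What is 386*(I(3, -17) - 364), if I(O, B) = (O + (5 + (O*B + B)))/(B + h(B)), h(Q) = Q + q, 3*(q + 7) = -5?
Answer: -2239379/16 ≈ -1.3996e+5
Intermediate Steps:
q = -26/3 (q = -7 + (⅓)*(-5) = -7 - 5/3 = -26/3 ≈ -8.6667)
h(Q) = -26/3 + Q (h(Q) = Q - 26/3 = -26/3 + Q)
I(O, B) = (5 + B + O + B*O)/(-26/3 + 2*B) (I(O, B) = (O + (5 + (O*B + B)))/(B + (-26/3 + B)) = (O + (5 + (B*O + B)))/(-26/3 + 2*B) = (O + (5 + (B + B*O)))/(-26/3 + 2*B) = (O + (5 + B + B*O))/(-26/3 + 2*B) = (5 + B + O + B*O)/(-26/3 + 2*B))
386*(I(3, -17) - 364) = 386*(3*(5 - 17 + 3 - 17*3)/(2*(-13 + 3*(-17))) - 364) = 386*(3*(5 - 17 + 3 - 51)/(2*(-13 - 51)) - 364) = 386*((3/2)*(-60)/(-64) - 364) = 386*((3/2)*(-1/64)*(-60) - 364) = 386*(45/32 - 364) = 386*(-11603/32) = -2239379/16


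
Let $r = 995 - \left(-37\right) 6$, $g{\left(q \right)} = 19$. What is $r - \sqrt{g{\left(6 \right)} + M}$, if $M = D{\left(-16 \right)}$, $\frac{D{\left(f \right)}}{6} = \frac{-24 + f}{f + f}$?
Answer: $1217 - \frac{\sqrt{106}}{2} \approx 1211.9$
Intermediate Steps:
$D{\left(f \right)} = \frac{3 \left(-24 + f\right)}{f}$ ($D{\left(f \right)} = 6 \frac{-24 + f}{f + f} = 6 \frac{-24 + f}{2 f} = \frac{3 \left(-24 + f\right)}{f}$)
$M = \frac{15}{2}$ ($M = 3 - \frac{72}{-16} = 3 - - \frac{9}{2} = 3 + \frac{9}{2} = \frac{15}{2} \approx 7.5$)
$r = 1217$ ($r = 995 - -222 = 995 + 222 = 1217$)
$r - \sqrt{g{\left(6 \right)} + M} = 1217 - \sqrt{19 + \frac{15}{2}} = 1217 - \sqrt{\frac{53}{2}} = 1217 - \frac{\sqrt{106}}{2}$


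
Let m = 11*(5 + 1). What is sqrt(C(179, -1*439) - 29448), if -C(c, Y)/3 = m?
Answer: 9*I*sqrt(366) ≈ 172.18*I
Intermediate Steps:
m = 66 (m = 11*6 = 66)
C(c, Y) = -198 (C(c, Y) = -3*66 = -198)
sqrt(C(179, -1*439) - 29448) = sqrt(-198 - 29448) = sqrt(-29646) = 9*I*sqrt(366)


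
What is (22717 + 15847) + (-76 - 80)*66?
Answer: 28268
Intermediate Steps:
(22717 + 15847) + (-76 - 80)*66 = 38564 - 156*66 = 38564 - 10296 = 28268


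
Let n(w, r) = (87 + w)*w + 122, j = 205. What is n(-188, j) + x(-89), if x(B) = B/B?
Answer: 19111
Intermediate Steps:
x(B) = 1
n(w, r) = 122 + w*(87 + w) (n(w, r) = w*(87 + w) + 122 = 122 + w*(87 + w))
n(-188, j) + x(-89) = (122 + (-188)² + 87*(-188)) + 1 = (122 + 35344 - 16356) + 1 = 19110 + 1 = 19111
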